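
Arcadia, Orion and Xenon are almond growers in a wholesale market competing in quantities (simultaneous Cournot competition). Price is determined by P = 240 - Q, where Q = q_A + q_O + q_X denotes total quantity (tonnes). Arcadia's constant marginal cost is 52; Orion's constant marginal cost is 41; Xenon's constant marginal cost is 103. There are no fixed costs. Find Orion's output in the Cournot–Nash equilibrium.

Arcadia's profit: π_A = (240 - Q)q_A - (52q_A). Setting ∂π_A/∂q_A = 0: 188 - 2q_A - (q_O + q_X) = 0.
Orion's profit: π_O = (240 - Q)q_O - (41q_O). Setting ∂π_O/∂q_O = 0: 199 - 2q_O - (q_A + q_X) = 0.
Xenon's first-order condition: 137 - 2q_X - (q_A + q_O) = 0.
Summing all 3 equations gives 524 − 4Q = 0, hence Q = 131.
Back-substituting: q_A = (188 − 131) = 57, q_O = (199 − 131) = 68, q_X = (137 − 131) = 6.

68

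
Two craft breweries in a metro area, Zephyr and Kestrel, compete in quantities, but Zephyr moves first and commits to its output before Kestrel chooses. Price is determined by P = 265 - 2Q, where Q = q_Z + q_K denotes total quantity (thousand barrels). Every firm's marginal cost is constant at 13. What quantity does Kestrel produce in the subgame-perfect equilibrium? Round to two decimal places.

31.50

The follower Kestrel best-responds to any q_Z: π_K = (265 - 2Q)q_K - 13q_K.
Follower FOC: 252 - 2q_Z - 4q_K = 0, so q_K(q_Z) = (252 - 2q_Z)/4.
Zephyr substitutes q_K(q_Z) into its own profit: π_Z = q_Z(265 - 2q_Z - (252 - 2q_Z)/2) - 13q_Z = (139 - q_Z)q_Z - 13q_Z.
The leader's first-order condition 126 - 2q_Z = 0 yields q_Z = 63.
Then q_K = (252 - 2·63)/4 = 63/2.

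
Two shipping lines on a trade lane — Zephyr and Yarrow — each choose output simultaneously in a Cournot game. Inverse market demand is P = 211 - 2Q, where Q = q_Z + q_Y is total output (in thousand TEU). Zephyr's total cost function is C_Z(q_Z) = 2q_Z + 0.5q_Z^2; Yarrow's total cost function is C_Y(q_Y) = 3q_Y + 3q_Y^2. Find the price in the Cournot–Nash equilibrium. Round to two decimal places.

Zephyr's profit: π_Z = (211 - 2Q)q_Z - (2q_Z + (1/2)q_Z²). Setting ∂π_Z/∂q_Z = 0: 209 - 5q_Z - 2(q_Y) = 0.
Yarrow's first-order condition: 208 - 10q_Y - 2(q_Z) = 0.
Best responses: q_Z = (209 - 2q_Y)/5, q_Y = (208 - 2q_Z)/10.
Solving the pair: q_Z = 837/23, q_Y = 311/23.
Total output Q = 1148/23, so price P = 211 - 2·(1148/23) = 111.1739.

111.17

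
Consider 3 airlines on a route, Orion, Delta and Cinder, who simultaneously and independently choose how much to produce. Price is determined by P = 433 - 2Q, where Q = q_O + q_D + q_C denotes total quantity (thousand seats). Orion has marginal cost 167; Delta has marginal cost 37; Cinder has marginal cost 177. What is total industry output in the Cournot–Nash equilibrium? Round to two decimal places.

114.75

Orion's profit: π_O = (433 - 2Q)q_O - (167q_O). Setting ∂π_O/∂q_O = 0: 266 - 4q_O - 2(q_D + q_C) = 0.
Delta's profit: π_D = (433 - 2Q)q_D - (37q_D). Setting ∂π_D/∂q_D = 0: 396 - 4q_D - 2(q_O + q_C) = 0.
Cinder's first-order condition: 256 - 4q_C - 2(q_O + q_D) = 0.
Summing all 3 equations gives 918 − 8Q = 0, hence Q = 459/4.
Back-substituting: q_O = (266 − 459/2)/2 = 73/4, q_D = (396 − 459/2)/2 = 333/4, q_C = (256 − 459/2)/2 = 53/4.
Total output Q = 73/4 + 333/4 + 53/4 = 459/4.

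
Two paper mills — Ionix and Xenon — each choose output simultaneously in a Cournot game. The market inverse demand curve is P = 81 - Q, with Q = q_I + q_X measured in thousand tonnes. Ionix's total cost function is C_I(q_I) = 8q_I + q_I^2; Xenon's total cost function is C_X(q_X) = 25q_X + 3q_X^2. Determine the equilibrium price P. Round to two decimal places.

59.10

Ionix's profit: π_I = (81 - Q)q_I - (8q_I + q_I²). Setting ∂π_I/∂q_I = 0: 73 - 4q_I - (q_X) = 0.
Xenon's first-order condition: 56 - 8q_X - (q_I) = 0.
Best responses: q_I = (73 - q_X)/4, q_X = (56 - q_I)/8.
Substituting one into the other gives q_I = 528/31 and q_X = 151/31.
Total output Q = 679/31, so price P = 81 - 679/31 = 1832/31.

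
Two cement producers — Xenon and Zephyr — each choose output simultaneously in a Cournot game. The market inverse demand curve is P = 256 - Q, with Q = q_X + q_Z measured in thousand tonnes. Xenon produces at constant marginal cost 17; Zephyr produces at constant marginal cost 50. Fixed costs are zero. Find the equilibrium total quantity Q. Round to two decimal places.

148.33

Xenon's profit: π_X = (256 - Q)q_X - (17q_X). Setting ∂π_X/∂q_X = 0: 239 - 2q_X - (q_Z) = 0.
Zephyr's profit: π_Z = (256 - Q)q_Z - (50q_Z). Setting ∂π_Z/∂q_Z = 0: 206 - 2q_Z - (q_X) = 0.
Best responses: q_X = (239 - q_Z)/2, q_Z = (206 - q_X)/2.
Solving the pair: q_X = 272/3, q_Z = 173/3.
Total output Q = 272/3 + 173/3 = 445/3.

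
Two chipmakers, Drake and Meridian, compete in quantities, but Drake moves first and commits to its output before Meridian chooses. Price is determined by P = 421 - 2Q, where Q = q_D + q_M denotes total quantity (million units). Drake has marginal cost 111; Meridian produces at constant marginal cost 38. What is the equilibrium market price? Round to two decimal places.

170.25

Solve by backward induction. Given q_D, the follower Meridian maximises π_M = (421 - 2q_D - 2q_M)q_M - 38q_M.
Setting the follower's marginal profit to zero, 383 - 2q_D - 4q_M = 0, i.e. q_M = (383 - 2q_D)/4.
Drake substitutes q_M(q_D) into its own profit: π_D = q_D(421 - 2q_D - (383 - 2q_D)/2) - 111q_D = (459/2 - q_D)q_D - 111q_D.
Leader FOC: 237/2 - 2q_D = 0, so q_D = 237/4.
Then q_M = (383 - 2·(237/4))/4 = 529/8.
Total output Q = 1003/8, so price P = 421 - 2·(1003/8) = 681/4.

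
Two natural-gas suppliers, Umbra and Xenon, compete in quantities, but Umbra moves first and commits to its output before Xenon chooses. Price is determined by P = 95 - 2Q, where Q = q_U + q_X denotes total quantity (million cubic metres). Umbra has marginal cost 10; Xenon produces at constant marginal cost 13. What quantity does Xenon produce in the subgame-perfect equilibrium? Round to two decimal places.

Solve by backward induction. Given q_U, the follower Xenon maximises π_X = (95 - 2q_U - 2q_X)q_X - 13q_X.
Setting the follower's marginal profit to zero, 82 - 2q_U - 4q_X = 0, i.e. q_X = (82 - 2q_U)/4.
Umbra substitutes q_X(q_U) into its own profit: π_U = q_U(95 - 2q_U - (82 - 2q_U)/2) - 10q_U = (54 - q_U)q_U - 10q_U.
Leader FOC: 44 - 2q_U = 0, so q_U = 22.
Then q_X = (82 - 2·22)/4 = 19/2.

9.50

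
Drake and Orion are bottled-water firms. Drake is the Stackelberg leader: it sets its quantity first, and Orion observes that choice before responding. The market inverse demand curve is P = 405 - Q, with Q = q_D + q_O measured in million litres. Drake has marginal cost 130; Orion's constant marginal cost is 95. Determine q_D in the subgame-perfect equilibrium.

Solve by backward induction. Given q_D, the follower Orion maximises π_O = (405 - q_D - q_O)q_O - 95q_O.
Setting the follower's marginal profit to zero, 310 - q_D - 2q_O = 0, i.e. q_O = (310 - q_D)/2.
Drake substitutes q_O(q_D) into its own profit: π_D = q_D(405 - q_D - (310 - q_D)/2) - 130q_D = (250 - (1/2)q_D)q_D - 130q_D.
Leader FOC: 120 - q_D = 0, so q_D = 120.
Then q_O = (310 - 120)/2 = 95.

120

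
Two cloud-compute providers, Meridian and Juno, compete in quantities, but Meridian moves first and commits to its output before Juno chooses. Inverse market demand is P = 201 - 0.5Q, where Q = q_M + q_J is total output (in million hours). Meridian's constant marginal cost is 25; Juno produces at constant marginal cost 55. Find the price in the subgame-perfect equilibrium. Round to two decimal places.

76.50

The follower Juno best-responds to any q_M: π_J = (201 - 0.5Q)q_J - 55q_J.
Follower FOC: 146 - (1/2)q_M - q_J = 0, so q_J(q_M) = (146 - (1/2)q_M).
Meridian substitutes q_J(q_M) into its own profit: π_M = q_M(201 - (1/2)q_M - (146 - (1/2)q_M)/2) - 25q_M = (128 - (1/4)q_M)q_M - 25q_M.
Maximising: ∂π_M/∂q_M = 103 - (1/2)q_M = 0, giving q_M = 206.
Then q_J = (146 - (1/2)·206) = 43.
Total output Q = 249, so price P = 201 - (1/2)·249 = 153/2.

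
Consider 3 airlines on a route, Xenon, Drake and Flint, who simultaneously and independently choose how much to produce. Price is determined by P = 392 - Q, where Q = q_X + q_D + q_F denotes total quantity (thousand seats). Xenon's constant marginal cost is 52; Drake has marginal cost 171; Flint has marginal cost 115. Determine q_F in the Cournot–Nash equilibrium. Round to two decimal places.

Xenon's profit: π_X = (392 - Q)q_X - (52q_X). Setting ∂π_X/∂q_X = 0: 340 - 2q_X - (q_D + q_F) = 0.
Drake's profit: π_D = (392 - Q)q_D - (171q_D). Setting ∂π_D/∂q_D = 0: 221 - 2q_D - (q_X + q_F) = 0.
Flint's first-order condition: 277 - 2q_F - (q_X + q_D) = 0.
Adding the 3 conditions: 838 − 2Q − 2Q = 0, i.e. Q = 419/2.
Back-substituting: q_X = (340 − 419/2) = 261/2, q_D = (221 − 419/2) = 23/2, q_F = (277 − 419/2) = 135/2.

67.50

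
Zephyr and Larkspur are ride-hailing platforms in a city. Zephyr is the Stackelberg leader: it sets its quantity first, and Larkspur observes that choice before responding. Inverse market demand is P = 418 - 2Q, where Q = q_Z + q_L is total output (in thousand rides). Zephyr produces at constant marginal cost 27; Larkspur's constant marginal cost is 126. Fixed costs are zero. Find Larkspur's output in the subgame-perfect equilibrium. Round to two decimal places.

The follower Larkspur best-responds to any q_Z: π_L = (418 - 2Q)q_L - 126q_L.
Follower FOC: 292 - 2q_Z - 4q_L = 0, so q_L(q_Z) = (292 - 2q_Z)/4.
The leader anticipates this reaction. Substituting into P = 418 - 2Q gives P = 272 - q_Z, so π_Z = (272 - q_Z)q_Z - 27q_Z.
The leader's first-order condition 245 - 2q_Z = 0 yields q_Z = 245/2.
Then q_L = (292 - 2·(245/2))/4 = 47/4.

11.75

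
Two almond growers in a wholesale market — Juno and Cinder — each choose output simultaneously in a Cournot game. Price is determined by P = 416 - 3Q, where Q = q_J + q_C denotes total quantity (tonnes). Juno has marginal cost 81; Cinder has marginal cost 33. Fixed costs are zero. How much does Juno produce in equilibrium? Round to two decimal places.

Juno's profit: π_J = (416 - 3Q)q_J - (81q_J). Setting ∂π_J/∂q_J = 0: 335 - 6q_J - 3(q_C) = 0.
Cinder's first-order condition: 383 - 6q_C - 3(q_J) = 0.
Best responses: q_J = (335 - 3q_C)/6, q_C = (383 - 3q_J)/6.
Solving the pair: q_J = 287/9, q_C = 431/9.

31.89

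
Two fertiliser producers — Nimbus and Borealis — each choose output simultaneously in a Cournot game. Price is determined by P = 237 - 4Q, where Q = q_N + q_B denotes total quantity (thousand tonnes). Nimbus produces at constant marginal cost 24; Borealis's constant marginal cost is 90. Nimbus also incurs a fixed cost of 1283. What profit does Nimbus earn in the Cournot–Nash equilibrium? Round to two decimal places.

Nimbus's profit: π_N = (237 - 4Q)q_N - (24q_N). Setting ∂π_N/∂q_N = 0: 213 - 8q_N - 4(q_B) = 0.
Borealis's first-order condition: 147 - 8q_B - 4(q_N) = 0.
Rearranging gives the reaction functions q_N = (213 - 4q_B)/8 and q_B = (147 - 4q_N)/8.
Solving the pair: q_N = 93/4, q_B = 27/4.
Price P = 237 - 4·30 = 117.
Nimbus's profit: (117 - 24)·(93/4) - 1283 = 879.2500.

879.25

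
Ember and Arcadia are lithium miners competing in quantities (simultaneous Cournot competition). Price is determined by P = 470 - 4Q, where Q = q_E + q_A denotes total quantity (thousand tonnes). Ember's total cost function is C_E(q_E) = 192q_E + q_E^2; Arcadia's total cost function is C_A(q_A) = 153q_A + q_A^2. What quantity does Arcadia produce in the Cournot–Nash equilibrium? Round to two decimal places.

24.50

Ember's profit: π_E = (470 - 4Q)q_E - (192q_E + q_E²). Setting ∂π_E/∂q_E = 0: 278 - 10q_E - 4(q_A) = 0.
Arcadia's first-order condition: 317 - 10q_A - 4(q_E) = 0.
So q_E = (278 - 4q_A)/10 and q_A = (317 - 4q_E)/10.
Substituting one into the other gives q_E = 18 and q_A = 49/2.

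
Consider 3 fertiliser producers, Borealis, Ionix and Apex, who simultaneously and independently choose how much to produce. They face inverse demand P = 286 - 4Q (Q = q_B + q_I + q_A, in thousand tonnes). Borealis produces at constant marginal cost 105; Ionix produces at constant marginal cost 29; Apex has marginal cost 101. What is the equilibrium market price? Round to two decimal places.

Borealis's profit: π_B = (286 - 4Q)q_B - (105q_B). Setting ∂π_B/∂q_B = 0: 181 - 8q_B - 4(q_I + q_A) = 0.
Ionix's first-order condition: 257 - 8q_I - 4(q_B + q_A) = 0.
Apex's first-order condition: 185 - 8q_A - 4(q_B + q_I) = 0.
Summing all 3 equations gives 623 − 16Q = 0, hence Q = 623/16.
Back-substituting: q_B = (181 − 623/4)/4 = 101/16, q_I = (257 − 623/4)/4 = 405/16, q_A = (185 − 623/4)/4 = 117/16.
Total output Q = 623/16, so price P = 286 - 4·(623/16) = 521/4.

130.25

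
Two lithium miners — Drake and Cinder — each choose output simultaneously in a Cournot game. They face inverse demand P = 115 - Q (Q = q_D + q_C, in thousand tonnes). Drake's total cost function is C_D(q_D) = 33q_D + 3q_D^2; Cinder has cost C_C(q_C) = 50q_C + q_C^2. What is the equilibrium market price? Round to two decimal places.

92.39

Drake's profit: π_D = (115 - Q)q_D - (33q_D + 3q_D²). Setting ∂π_D/∂q_D = 0: 82 - 8q_D - (q_C) = 0.
Cinder's profit: π_C = (115 - Q)q_C - (50q_C + q_C²). Setting ∂π_C/∂q_C = 0: 65 - 4q_C - (q_D) = 0.
Best responses: q_D = (82 - q_C)/8, q_C = (65 - q_D)/4.
Solving the pair: q_D = 263/31, q_C = 438/31.
Total output Q = 701/31, so price P = 115 - 701/31 = 92.3871.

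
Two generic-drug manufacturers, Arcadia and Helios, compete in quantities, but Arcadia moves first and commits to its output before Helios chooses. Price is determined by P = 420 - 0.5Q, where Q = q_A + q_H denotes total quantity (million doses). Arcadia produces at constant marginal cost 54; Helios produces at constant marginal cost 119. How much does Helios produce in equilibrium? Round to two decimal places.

The follower Helios best-responds to any q_A: π_H = (420 - 0.5Q)q_H - 119q_H.
Follower FOC: 301 - (1/2)q_A - q_H = 0, so q_H(q_A) = (301 - (1/2)q_A).
The leader anticipates this reaction. Substituting into P = 420 - 0.5Q gives P = 539/2 - (1/4)q_A, so π_A = (539/2 - (1/4)q_A)q_A - 54q_A.
Leader FOC: 431/2 - (1/2)q_A = 0, so q_A = 431.
Then q_H = (301 - (1/2)·431) = 171/2.

85.50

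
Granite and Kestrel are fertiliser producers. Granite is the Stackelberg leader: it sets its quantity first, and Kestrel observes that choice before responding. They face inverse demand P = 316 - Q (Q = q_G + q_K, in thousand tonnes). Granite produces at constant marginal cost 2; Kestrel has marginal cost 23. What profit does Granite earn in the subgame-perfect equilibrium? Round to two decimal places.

14028.13

Solve by backward induction. Given q_G, the follower Kestrel maximises π_K = (316 - q_G - q_K)q_K - 23q_K.
Follower FOC: 293 - q_G - 2q_K = 0, so q_K(q_G) = (293 - q_G)/2.
Granite substitutes q_K(q_G) into its own profit: π_G = q_G(316 - q_G - (293 - q_G)/2) - 2q_G = (339/2 - (1/2)q_G)q_G - 2q_G.
The leader's first-order condition 335/2 - q_G = 0 yields q_G = 335/2.
Then q_K = (293 - 335/2)/2 = 251/4.
Price P = 316 - 921/4 = 343/4.
Granite's profit: (343/4 - 2)·(335/2) = 14028.1250.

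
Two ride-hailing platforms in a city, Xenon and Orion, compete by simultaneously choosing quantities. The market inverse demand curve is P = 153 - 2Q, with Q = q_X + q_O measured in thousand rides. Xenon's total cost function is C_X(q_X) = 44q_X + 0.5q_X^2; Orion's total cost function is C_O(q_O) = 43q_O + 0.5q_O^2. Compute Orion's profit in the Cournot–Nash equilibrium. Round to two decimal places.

Xenon's profit: π_X = (153 - 2Q)q_X - (44q_X + (1/2)q_X²). Setting ∂π_X/∂q_X = 0: 109 - 5q_X - 2(q_O) = 0.
Orion's profit: π_O = (153 - 2Q)q_O - (43q_O + (1/2)q_O²). Setting ∂π_O/∂q_O = 0: 110 - 5q_O - 2(q_X) = 0.
So q_X = (109 - 2q_O)/5 and q_O = (110 - 2q_X)/5.
Substituting one into the other gives q_X = 325/21 and q_O = 332/21.
Price P = 153 - 2·(219/7) = 633/7.
Orion's profit: (633/7)·(332/21) - 43·(332/21) - (1/2)(332/21)² = 624.8526.

624.85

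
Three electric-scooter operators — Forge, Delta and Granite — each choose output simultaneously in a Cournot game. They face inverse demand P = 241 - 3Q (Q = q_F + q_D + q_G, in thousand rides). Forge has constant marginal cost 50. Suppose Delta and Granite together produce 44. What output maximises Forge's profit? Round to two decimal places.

9.83

With rivals' combined output fixed at 44, Forge's profit is π_F = (241 - 3·44 - 3q_F)q_F - (50q_F) = (109 - 3q_F)q_F - (50q_F).
∂π_F/∂q_F = 59 - 6q_F = 0, so q_F = 59/6.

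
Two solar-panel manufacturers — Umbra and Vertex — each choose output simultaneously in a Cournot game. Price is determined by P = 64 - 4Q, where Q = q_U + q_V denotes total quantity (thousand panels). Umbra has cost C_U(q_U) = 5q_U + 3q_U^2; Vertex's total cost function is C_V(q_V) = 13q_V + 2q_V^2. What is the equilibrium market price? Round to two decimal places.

Umbra's profit: π_U = (64 - 4Q)q_U - (5q_U + 3q_U²). Setting ∂π_U/∂q_U = 0: 59 - 14q_U - 4(q_V) = 0.
Vertex's first-order condition: 51 - 12q_V - 4(q_U) = 0.
Best responses: q_U = (59 - 4q_V)/14, q_V = (51 - 4q_U)/12.
Solving the pair: q_U = 63/19, q_V = 239/76.
Total output Q = 491/76, so price P = 64 - 4·(491/76) = 725/19.

38.16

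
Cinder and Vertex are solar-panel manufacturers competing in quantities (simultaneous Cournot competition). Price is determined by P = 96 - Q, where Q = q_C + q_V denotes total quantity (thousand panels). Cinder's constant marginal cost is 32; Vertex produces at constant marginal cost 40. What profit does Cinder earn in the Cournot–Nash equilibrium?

576

Cinder's profit: π_C = (96 - Q)q_C - (32q_C). Setting ∂π_C/∂q_C = 0: 64 - 2q_C - (q_V) = 0.
Vertex's profit: π_V = (96 - Q)q_V - (40q_V). Setting ∂π_V/∂q_V = 0: 56 - 2q_V - (q_C) = 0.
Rearranging gives the reaction functions q_C = (64 - q_V)/2 and q_V = (56 - q_C)/2.
Substituting one into the other gives q_C = 24 and q_V = 16.
Price P = 96 - 40 = 56.
Cinder's profit: (56 - 32)·24 = 576.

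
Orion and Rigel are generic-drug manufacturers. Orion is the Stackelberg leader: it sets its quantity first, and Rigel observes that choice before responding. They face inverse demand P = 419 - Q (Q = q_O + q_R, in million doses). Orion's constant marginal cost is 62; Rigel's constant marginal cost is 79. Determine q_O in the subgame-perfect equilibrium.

Solve by backward induction. Given q_O, the follower Rigel maximises π_R = (419 - q_O - q_R)q_R - 79q_R.
Setting the follower's marginal profit to zero, 340 - q_O - 2q_R = 0, i.e. q_R = (340 - q_O)/2.
The leader anticipates this reaction. Substituting into P = 419 - Q gives P = 249 - (1/2)q_O, so π_O = (249 - (1/2)q_O)q_O - 62q_O.
The leader's first-order condition 187 - q_O = 0 yields q_O = 187.
Then q_R = (340 - 187)/2 = 153/2.

187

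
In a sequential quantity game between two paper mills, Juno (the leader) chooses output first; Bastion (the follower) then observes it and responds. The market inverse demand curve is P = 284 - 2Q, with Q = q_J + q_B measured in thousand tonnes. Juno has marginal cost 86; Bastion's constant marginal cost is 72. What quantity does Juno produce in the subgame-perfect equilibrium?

Solve by backward induction. Given q_J, the follower Bastion maximises π_B = (284 - 2q_J - 2q_B)q_B - 72q_B.
Follower FOC: 212 - 2q_J - 4q_B = 0, so q_B(q_J) = (212 - 2q_J)/4.
Juno substitutes q_B(q_J) into its own profit: π_J = q_J(284 - 2q_J - (212 - 2q_J)/2) - 86q_J = (178 - q_J)q_J - 86q_J.
Leader FOC: 92 - 2q_J = 0, so q_J = 46.
Then q_B = (212 - 2·46)/4 = 30.

46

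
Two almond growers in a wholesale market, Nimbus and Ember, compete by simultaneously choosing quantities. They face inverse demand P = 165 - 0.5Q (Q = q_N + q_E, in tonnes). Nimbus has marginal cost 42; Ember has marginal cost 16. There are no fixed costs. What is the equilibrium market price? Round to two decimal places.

74.33

Nimbus's profit: π_N = (165 - 0.5Q)q_N - (42q_N). Setting ∂π_N/∂q_N = 0: 123 - q_N - (1/2)(q_E) = 0.
Ember's first-order condition: 149 - q_E - (1/2)(q_N) = 0.
Rearranging gives the reaction functions q_N = (123 - (1/2)q_E) and q_E = (149 - (1/2)q_N).
Solving the pair: q_N = 194/3, q_E = 350/3.
Total output Q = 544/3, so price P = 165 - (1/2)·(544/3) = 223/3.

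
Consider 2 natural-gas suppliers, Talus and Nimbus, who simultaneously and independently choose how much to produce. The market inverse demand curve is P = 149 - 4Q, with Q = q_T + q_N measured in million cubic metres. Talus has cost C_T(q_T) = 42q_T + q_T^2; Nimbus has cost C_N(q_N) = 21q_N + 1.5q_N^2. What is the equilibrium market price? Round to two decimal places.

Talus's profit: π_T = (149 - 4Q)q_T - (42q_T + q_T²). Setting ∂π_T/∂q_T = 0: 107 - 10q_T - 4(q_N) = 0.
Nimbus's first-order condition: 128 - 11q_N - 4(q_T) = 0.
Best responses: q_T = (107 - 4q_N)/10, q_N = (128 - 4q_T)/11.
Substituting one into the other gives q_T = 665/94 and q_N = 426/47.
Total output Q = 1517/94, so price P = 149 - 4·(1517/94) = 84.4468.

84.45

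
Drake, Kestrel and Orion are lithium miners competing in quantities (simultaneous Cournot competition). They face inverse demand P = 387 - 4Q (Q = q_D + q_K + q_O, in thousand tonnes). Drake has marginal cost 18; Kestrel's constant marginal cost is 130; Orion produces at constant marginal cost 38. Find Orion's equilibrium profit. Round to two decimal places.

2769.39

Drake's profit: π_D = (387 - 4Q)q_D - (18q_D). Setting ∂π_D/∂q_D = 0: 369 - 8q_D - 4(q_K + q_O) = 0.
Kestrel's first-order condition: 257 - 8q_K - 4(q_D + q_O) = 0.
Orion's first-order condition: 349 - 8q_O - 4(q_D + q_K) = 0.
Adding the 3 conditions: 975 − 8Q − 8Q = 0, i.e. Q = 975/16.
Back-substituting: q_D = (369 − 975/4)/4 = 501/16, q_K = (257 − 975/4)/4 = 53/16, q_O = (349 − 975/4)/4 = 421/16.
Price P = 387 - 4·(975/16) = 573/4.
Orion's profit: (573/4 - 38)·(421/16) = 2769.3906.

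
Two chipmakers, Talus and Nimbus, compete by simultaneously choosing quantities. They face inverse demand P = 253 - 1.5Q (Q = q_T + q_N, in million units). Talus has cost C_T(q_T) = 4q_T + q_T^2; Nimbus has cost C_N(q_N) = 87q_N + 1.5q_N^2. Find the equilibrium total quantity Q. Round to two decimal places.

Talus's profit: π_T = (253 - 1.5Q)q_T - (4q_T + q_T²). Setting ∂π_T/∂q_T = 0: 249 - 5q_T - (3/2)(q_N) = 0.
Nimbus's first-order condition: 166 - 6q_N - (3/2)(q_T) = 0.
Best responses: q_T = (249 - (3/2)q_N)/5, q_N = (166 - (3/2)q_T)/6.
Substituting one into the other gives q_T = 1660/37 and q_N = 1826/111.
Total output Q = 1660/37 + 1826/111 = 61.3153.

61.32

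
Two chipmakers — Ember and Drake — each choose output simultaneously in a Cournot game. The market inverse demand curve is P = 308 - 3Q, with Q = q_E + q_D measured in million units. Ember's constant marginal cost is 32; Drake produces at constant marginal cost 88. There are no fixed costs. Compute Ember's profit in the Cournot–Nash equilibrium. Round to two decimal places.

Ember's profit: π_E = (308 - 3Q)q_E - (32q_E). Setting ∂π_E/∂q_E = 0: 276 - 6q_E - 3(q_D) = 0.
Drake's first-order condition: 220 - 6q_D - 3(q_E) = 0.
Rearranging gives the reaction functions q_E = (276 - 3q_D)/6 and q_D = (220 - 3q_E)/6.
Substituting one into the other gives q_E = 332/9 and q_D = 164/9.
Price P = 308 - 3·(496/9) = 428/3.
Ember's profit: (428/3 - 32)·(332/9) = 4082.3704.

4082.37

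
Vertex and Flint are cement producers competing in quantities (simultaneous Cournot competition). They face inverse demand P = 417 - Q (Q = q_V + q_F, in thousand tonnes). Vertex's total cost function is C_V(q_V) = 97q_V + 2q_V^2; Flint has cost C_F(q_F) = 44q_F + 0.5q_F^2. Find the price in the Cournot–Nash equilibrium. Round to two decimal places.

Vertex's profit: π_V = (417 - Q)q_V - (97q_V + 2q_V²). Setting ∂π_V/∂q_V = 0: 320 - 6q_V - (q_F) = 0.
Flint's first-order condition: 373 - 3q_F - (q_V) = 0.
Best responses: q_V = (320 - q_F)/6, q_F = (373 - q_V)/3.
Substituting one into the other gives q_V = 587/17 and q_F = 1918/17.
Total output Q = 147.3529, so price P = 417 - 147.3529 = 269.6471.

269.65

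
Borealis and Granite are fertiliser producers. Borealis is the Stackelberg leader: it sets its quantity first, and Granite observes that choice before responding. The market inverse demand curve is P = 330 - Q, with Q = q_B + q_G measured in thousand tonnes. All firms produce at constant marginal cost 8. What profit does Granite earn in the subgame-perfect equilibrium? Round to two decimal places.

Solve by backward induction. Given q_B, the follower Granite maximises π_G = (330 - q_B - q_G)q_G - 8q_G.
∂π_G/∂q_G = 322 - q_B - 2q_G = 0 gives the reaction function q_G = (322 - q_B)/2.
The leader anticipates this reaction. Substituting into P = 330 - Q gives P = 169 - (1/2)q_B, so π_B = (169 - (1/2)q_B)q_B - 8q_B.
Leader FOC: 161 - q_B = 0, so q_B = 161.
Then q_G = (322 - 161)/2 = 161/2.
Price P = 330 - 483/2 = 177/2.
Granite's profit: (177/2 - 8)·(161/2) = 6480.2500.

6480.25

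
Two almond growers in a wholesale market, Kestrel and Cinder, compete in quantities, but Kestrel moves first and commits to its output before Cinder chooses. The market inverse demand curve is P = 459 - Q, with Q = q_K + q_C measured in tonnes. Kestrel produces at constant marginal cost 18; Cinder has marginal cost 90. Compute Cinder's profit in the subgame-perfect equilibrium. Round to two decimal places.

3164.06

Solve by backward induction. Given q_K, the follower Cinder maximises π_C = (459 - q_K - q_C)q_C - 90q_C.
Setting the follower's marginal profit to zero, 369 - q_K - 2q_C = 0, i.e. q_C = (369 - q_K)/2.
Kestrel substitutes q_C(q_K) into its own profit: π_K = q_K(459 - q_K - (369 - q_K)/2) - 18q_K = (549/2 - (1/2)q_K)q_K - 18q_K.
The leader's first-order condition 513/2 - q_K = 0 yields q_K = 513/2.
Then q_C = (369 - 513/2)/2 = 225/4.
Price P = 459 - 1251/4 = 585/4.
Cinder's profit: (585/4 - 90)·(225/4) = 3164.0625.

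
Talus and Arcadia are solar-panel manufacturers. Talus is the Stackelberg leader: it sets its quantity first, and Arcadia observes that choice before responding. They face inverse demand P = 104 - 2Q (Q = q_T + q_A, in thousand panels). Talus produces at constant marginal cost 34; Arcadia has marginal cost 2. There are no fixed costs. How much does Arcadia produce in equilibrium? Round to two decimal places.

20.75

Solve by backward induction. Given q_T, the follower Arcadia maximises π_A = (104 - 2q_T - 2q_A)q_A - 2q_A.
Follower FOC: 102 - 2q_T - 4q_A = 0, so q_A(q_T) = (102 - 2q_T)/4.
Talus substitutes q_A(q_T) into its own profit: π_T = q_T(104 - 2q_T - (102 - 2q_T)/2) - 34q_T = (53 - q_T)q_T - 34q_T.
Maximising: ∂π_T/∂q_T = 19 - 2q_T = 0, giving q_T = 19/2.
Then q_A = (102 - 2·(19/2))/4 = 83/4.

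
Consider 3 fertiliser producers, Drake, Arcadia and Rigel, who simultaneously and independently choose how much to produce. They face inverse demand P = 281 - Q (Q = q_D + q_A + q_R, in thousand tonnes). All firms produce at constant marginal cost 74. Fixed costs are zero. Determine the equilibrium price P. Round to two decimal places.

125.75

A representative firm's profit is π_i = q_i(281 - Q) - 74q_i.
First-order condition (treating rivals' output as given): 207 - 2q_i - Σ_{j≠i} q_j = 0.
With identical firms every q_j equals q_i, so Σ_{j≠i} q_j = 2q_i and 207 = 4q_i, giving q_i = 207/4.
Total output Q = 621/4, so price P = 281 - 621/4 = 503/4.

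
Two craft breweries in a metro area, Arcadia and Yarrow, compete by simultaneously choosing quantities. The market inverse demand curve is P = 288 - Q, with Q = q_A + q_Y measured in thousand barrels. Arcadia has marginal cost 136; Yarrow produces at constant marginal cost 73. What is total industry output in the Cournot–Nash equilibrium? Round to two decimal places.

122.33

Arcadia's profit: π_A = (288 - Q)q_A - (136q_A). Setting ∂π_A/∂q_A = 0: 152 - 2q_A - (q_Y) = 0.
Yarrow's first-order condition: 215 - 2q_Y - (q_A) = 0.
Best responses: q_A = (152 - q_Y)/2, q_Y = (215 - q_A)/2.
Solving the pair: q_A = 89/3, q_Y = 278/3.
Total output Q = 89/3 + 278/3 = 367/3.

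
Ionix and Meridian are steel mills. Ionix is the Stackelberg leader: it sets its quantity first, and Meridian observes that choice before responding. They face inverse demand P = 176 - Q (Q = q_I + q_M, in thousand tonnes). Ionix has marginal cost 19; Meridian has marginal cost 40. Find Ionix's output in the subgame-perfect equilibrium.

The follower Meridian best-responds to any q_I: π_M = (176 - Q)q_M - 40q_M.
Follower FOC: 136 - q_I - 2q_M = 0, so q_M(q_I) = (136 - q_I)/2.
Ionix substitutes q_M(q_I) into its own profit: π_I = q_I(176 - q_I - (136 - q_I)/2) - 19q_I = (108 - (1/2)q_I)q_I - 19q_I.
Maximising: ∂π_I/∂q_I = 89 - q_I = 0, giving q_I = 89.
Then q_M = (136 - 89)/2 = 47/2.

89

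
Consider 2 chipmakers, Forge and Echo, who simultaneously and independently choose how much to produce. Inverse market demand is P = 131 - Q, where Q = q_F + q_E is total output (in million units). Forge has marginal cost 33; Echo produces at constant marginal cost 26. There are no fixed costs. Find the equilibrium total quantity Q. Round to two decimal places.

Forge's profit: π_F = (131 - Q)q_F - (33q_F). Setting ∂π_F/∂q_F = 0: 98 - 2q_F - (q_E) = 0.
Echo's first-order condition: 105 - 2q_E - (q_F) = 0.
Best responses: q_F = (98 - q_E)/2, q_E = (105 - q_F)/2.
Solving the pair: q_F = 91/3, q_E = 112/3.
Total output Q = 91/3 + 112/3 = 203/3.

67.67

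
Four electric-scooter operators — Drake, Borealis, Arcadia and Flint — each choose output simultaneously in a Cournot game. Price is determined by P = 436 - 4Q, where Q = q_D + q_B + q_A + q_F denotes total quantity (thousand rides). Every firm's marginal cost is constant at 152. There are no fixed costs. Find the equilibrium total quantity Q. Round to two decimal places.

56.80

A representative firm's profit is π_i = q_i(436 - 4Q) - 152q_i.
First-order condition (treating rivals' output as given): 284 - 8q_i - 4·Σ_{j≠i} q_j = 0.
With identical firms every q_j equals q_i, so Σ_{j≠i} q_j = 3q_i and 284 = 20q_i, giving q_i = 71/5.
Total output Q = 71/5 + 71/5 + 71/5 + 71/5 = 284/5.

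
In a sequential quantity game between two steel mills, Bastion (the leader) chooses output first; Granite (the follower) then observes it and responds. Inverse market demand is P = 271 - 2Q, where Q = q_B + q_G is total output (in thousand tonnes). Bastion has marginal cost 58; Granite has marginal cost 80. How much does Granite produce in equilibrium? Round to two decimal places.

18.38

The follower Granite best-responds to any q_B: π_G = (271 - 2Q)q_G - 80q_G.
∂π_G/∂q_G = 191 - 2q_B - 4q_G = 0 gives the reaction function q_G = (191 - 2q_B)/4.
The leader anticipates this reaction. Substituting into P = 271 - 2Q gives P = 351/2 - q_B, so π_B = (351/2 - q_B)q_B - 58q_B.
Maximising: ∂π_B/∂q_B = 235/2 - 2q_B = 0, giving q_B = 235/4.
Then q_G = (191 - 2·(235/4))/4 = 147/8.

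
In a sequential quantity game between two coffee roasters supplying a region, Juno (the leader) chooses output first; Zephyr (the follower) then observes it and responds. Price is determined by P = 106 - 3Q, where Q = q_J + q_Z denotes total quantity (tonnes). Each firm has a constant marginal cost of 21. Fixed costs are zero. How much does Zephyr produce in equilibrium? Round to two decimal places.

7.08

Solve by backward induction. Given q_J, the follower Zephyr maximises π_Z = (106 - 3q_J - 3q_Z)q_Z - 21q_Z.
Follower FOC: 85 - 3q_J - 6q_Z = 0, so q_Z(q_J) = (85 - 3q_J)/6.
The leader anticipates this reaction. Substituting into P = 106 - 3Q gives P = 127/2 - (3/2)q_J, so π_J = (127/2 - (3/2)q_J)q_J - 21q_J.
Maximising: ∂π_J/∂q_J = 85/2 - 3q_J = 0, giving q_J = 85/6.
Then q_Z = (85 - 3·(85/6))/6 = 85/12.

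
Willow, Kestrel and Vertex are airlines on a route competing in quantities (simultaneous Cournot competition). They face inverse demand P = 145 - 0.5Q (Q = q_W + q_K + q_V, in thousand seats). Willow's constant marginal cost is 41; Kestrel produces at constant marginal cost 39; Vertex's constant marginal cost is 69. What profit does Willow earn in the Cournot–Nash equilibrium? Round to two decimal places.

2112.50

Willow's profit: π_W = (145 - 0.5Q)q_W - (41q_W). Setting ∂π_W/∂q_W = 0: 104 - q_W - (1/2)(q_K + q_V) = 0.
Kestrel's profit: π_K = (145 - 0.5Q)q_K - (39q_K). Setting ∂π_K/∂q_K = 0: 106 - q_K - (1/2)(q_W + q_V) = 0.
Vertex's first-order condition: 76 - q_V - (1/2)(q_W + q_K) = 0.
Summing all 3 equations gives 286 − 2Q = 0, hence Q = 143.
Back-substituting: q_W = (104 − 143/2)/(1/2) = 65, q_K = (106 − 143/2)/(1/2) = 69, q_V = (76 − 143/2)/(1/2) = 9.
Price P = 145 - (1/2)·143 = 147/2.
Willow's profit: (147/2 - 41)·65 = 2112.5000.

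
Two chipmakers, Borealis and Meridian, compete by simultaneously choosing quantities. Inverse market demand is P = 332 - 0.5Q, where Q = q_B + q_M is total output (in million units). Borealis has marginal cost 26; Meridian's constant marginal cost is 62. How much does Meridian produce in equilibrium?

Borealis's profit: π_B = (332 - 0.5Q)q_B - (26q_B). Setting ∂π_B/∂q_B = 0: 306 - q_B - (1/2)(q_M) = 0.
Meridian's first-order condition: 270 - q_M - (1/2)(q_B) = 0.
Best responses: q_B = (306 - (1/2)q_M), q_M = (270 - (1/2)q_B).
Substituting one into the other gives q_B = 228 and q_M = 156.

156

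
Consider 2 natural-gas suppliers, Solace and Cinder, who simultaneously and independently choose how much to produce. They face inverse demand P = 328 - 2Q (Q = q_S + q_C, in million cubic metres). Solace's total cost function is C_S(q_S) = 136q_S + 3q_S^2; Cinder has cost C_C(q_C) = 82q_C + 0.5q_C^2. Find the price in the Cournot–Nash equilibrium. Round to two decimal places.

217.39

Solace's profit: π_S = (328 - 2Q)q_S - (136q_S + 3q_S²). Setting ∂π_S/∂q_S = 0: 192 - 10q_S - 2(q_C) = 0.
Cinder's profit: π_C = (328 - 2Q)q_C - (82q_C + (1/2)q_C²). Setting ∂π_C/∂q_C = 0: 246 - 5q_C - 2(q_S) = 0.
Rearranging gives the reaction functions q_S = (192 - 2q_C)/10 and q_C = (246 - 2q_S)/5.
Solving the pair: q_S = 234/23, q_C = 1038/23.
Total output Q = 1272/23, so price P = 328 - 2·(1272/23) = 217.3913.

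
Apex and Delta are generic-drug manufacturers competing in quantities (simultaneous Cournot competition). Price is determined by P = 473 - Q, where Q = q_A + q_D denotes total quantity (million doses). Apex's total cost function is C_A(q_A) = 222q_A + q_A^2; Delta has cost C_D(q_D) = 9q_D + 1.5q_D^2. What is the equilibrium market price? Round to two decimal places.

Apex's profit: π_A = (473 - Q)q_A - (222q_A + q_A²). Setting ∂π_A/∂q_A = 0: 251 - 4q_A - (q_D) = 0.
Delta's profit: π_D = (473 - Q)q_D - (9q_D + (3/2)q_D²). Setting ∂π_D/∂q_D = 0: 464 - 5q_D - (q_A) = 0.
So q_A = (251 - q_D)/4 and q_D = (464 - q_A)/5.
Solving the pair: q_A = 791/19, q_D = 1605/19.
Total output Q = 126.1053, so price P = 473 - 126.1053 = 346.8947.

346.89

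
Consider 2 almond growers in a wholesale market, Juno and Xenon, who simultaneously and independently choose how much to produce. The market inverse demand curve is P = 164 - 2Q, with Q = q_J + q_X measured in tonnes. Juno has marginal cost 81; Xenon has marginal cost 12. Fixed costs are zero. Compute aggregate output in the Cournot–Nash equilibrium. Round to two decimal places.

Juno's profit: π_J = (164 - 2Q)q_J - (81q_J). Setting ∂π_J/∂q_J = 0: 83 - 4q_J - 2(q_X) = 0.
Xenon's first-order condition: 152 - 4q_X - 2(q_J) = 0.
Best responses: q_J = (83 - 2q_X)/4, q_X = (152 - 2q_J)/4.
Substituting one into the other gives q_J = 7/3 and q_X = 221/6.
Total output Q = 7/3 + 221/6 = 235/6.

39.17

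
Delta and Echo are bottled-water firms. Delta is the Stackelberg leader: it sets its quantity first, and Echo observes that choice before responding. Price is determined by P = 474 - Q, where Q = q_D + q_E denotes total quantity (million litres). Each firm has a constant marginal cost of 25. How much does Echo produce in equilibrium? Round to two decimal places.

Solve by backward induction. Given q_D, the follower Echo maximises π_E = (474 - q_D - q_E)q_E - 25q_E.
∂π_E/∂q_E = 449 - q_D - 2q_E = 0 gives the reaction function q_E = (449 - q_D)/2.
Delta substitutes q_E(q_D) into its own profit: π_D = q_D(474 - q_D - (449 - q_D)/2) - 25q_D = (499/2 - (1/2)q_D)q_D - 25q_D.
The leader's first-order condition 449/2 - q_D = 0 yields q_D = 449/2.
Then q_E = (449 - 449/2)/2 = 449/4.

112.25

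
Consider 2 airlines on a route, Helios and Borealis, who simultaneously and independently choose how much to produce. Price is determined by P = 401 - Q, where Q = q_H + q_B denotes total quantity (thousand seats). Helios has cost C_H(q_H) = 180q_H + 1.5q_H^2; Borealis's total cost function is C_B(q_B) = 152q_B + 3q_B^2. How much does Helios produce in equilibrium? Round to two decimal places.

Helios's profit: π_H = (401 - Q)q_H - (180q_H + (3/2)q_H²). Setting ∂π_H/∂q_H = 0: 221 - 5q_H - (q_B) = 0.
Borealis's first-order condition: 249 - 8q_B - (q_H) = 0.
So q_H = (221 - q_B)/5 and q_B = (249 - q_H)/8.
Substituting one into the other gives q_H = 1519/39 and q_B = 1024/39.

38.95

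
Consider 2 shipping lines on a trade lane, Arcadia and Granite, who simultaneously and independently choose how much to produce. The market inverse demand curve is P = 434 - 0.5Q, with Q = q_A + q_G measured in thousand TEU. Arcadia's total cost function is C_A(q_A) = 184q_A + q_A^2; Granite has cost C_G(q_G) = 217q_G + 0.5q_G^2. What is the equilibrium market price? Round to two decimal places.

Arcadia's profit: π_A = (434 - 0.5Q)q_A - (184q_A + q_A²). Setting ∂π_A/∂q_A = 0: 250 - 3q_A - (1/2)(q_G) = 0.
Granite's profit: π_G = (434 - 0.5Q)q_G - (217q_G + (1/2)q_G²). Setting ∂π_G/∂q_G = 0: 217 - 2q_G - (1/2)(q_A) = 0.
So q_A = (250 - (1/2)q_G)/3 and q_G = (217 - (1/2)q_A)/2.
Solving the pair: q_A = 1566/23, q_G = 91.4783.
Total output Q = 159.5652, so price P = 434 - (1/2)·159.5652 = 354.2174.

354.22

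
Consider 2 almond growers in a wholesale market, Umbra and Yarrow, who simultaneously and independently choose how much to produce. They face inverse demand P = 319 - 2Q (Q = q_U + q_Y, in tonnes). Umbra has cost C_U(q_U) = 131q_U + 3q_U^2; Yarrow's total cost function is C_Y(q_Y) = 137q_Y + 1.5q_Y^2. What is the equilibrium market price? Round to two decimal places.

246.39

Umbra's profit: π_U = (319 - 2Q)q_U - (131q_U + 3q_U²). Setting ∂π_U/∂q_U = 0: 188 - 10q_U - 2(q_Y) = 0.
Yarrow's first-order condition: 182 - 7q_Y - 2(q_U) = 0.
So q_U = (188 - 2q_Y)/10 and q_Y = (182 - 2q_U)/7.
Solving the pair: q_U = 476/33, q_Y = 722/33.
Total output Q = 1198/33, so price P = 319 - 2·(1198/33) = 246.3939.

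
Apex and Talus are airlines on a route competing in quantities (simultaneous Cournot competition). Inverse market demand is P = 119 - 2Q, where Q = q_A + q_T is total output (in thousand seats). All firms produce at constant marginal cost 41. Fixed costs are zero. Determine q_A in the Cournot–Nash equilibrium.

13

Each firm earns π_i = (119 - 2Q)q_i - 41q_i.
Setting ∂π_i/∂q_i = 0 with rivals' quantities fixed: 78 - 4q_i - 2q_j = 0.
By symmetry each firm produces the same amount; substituting q_j = q_i yields q_i = 78/6 = 13.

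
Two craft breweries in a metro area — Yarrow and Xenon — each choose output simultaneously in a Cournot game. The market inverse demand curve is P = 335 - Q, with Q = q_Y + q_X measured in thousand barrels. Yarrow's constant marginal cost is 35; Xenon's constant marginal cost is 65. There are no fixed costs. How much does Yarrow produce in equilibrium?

110

Yarrow's profit: π_Y = (335 - Q)q_Y - (35q_Y). Setting ∂π_Y/∂q_Y = 0: 300 - 2q_Y - (q_X) = 0.
Xenon's first-order condition: 270 - 2q_X - (q_Y) = 0.
Best responses: q_Y = (300 - q_X)/2, q_X = (270 - q_Y)/2.
Substituting one into the other gives q_Y = 110 and q_X = 80.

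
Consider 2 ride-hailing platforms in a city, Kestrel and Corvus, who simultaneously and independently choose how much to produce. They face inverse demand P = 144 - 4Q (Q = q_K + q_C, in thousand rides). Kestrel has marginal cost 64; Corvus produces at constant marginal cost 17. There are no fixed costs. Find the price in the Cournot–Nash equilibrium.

75

Kestrel's profit: π_K = (144 - 4Q)q_K - (64q_K). Setting ∂π_K/∂q_K = 0: 80 - 8q_K - 4(q_C) = 0.
Corvus's profit: π_C = (144 - 4Q)q_C - (17q_C). Setting ∂π_C/∂q_C = 0: 127 - 8q_C - 4(q_K) = 0.
Rearranging gives the reaction functions q_K = (80 - 4q_C)/8 and q_C = (127 - 4q_K)/8.
Substituting one into the other gives q_K = 11/4 and q_C = 29/2.
Total output Q = 69/4, so price P = 144 - 4·(69/4) = 75.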